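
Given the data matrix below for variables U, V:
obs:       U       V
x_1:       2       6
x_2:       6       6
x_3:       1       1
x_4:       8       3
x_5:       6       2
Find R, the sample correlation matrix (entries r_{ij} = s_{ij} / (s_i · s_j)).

Step 1 — column means:
  mean(U) = (2 + 6 + 1 + 8 + 6) / 5 = 23/5 = 4.6
  mean(V) = (6 + 6 + 1 + 3 + 2) / 5 = 18/5 = 3.6

Step 2 — sample variances and covariances s[i,j] = (1/(n-1)) · Σ_k (x_{k,i} - mean_i) · (x_{k,j} - mean_j), with n-1 = 4:
  s[U,U] = ((-2.6)·(-2.6) + (1.4)·(1.4) + (-3.6)·(-3.6) + (3.4)·(3.4) + (1.4)·(1.4)) / 4 = 35.2/4 = 8.8
  s[U,V] = ((-2.6)·(2.4) + (1.4)·(2.4) + (-3.6)·(-2.6) + (3.4)·(-0.6) + (1.4)·(-1.6)) / 4 = 2.2/4 = 0.55
  s[V,V] = ((2.4)·(2.4) + (2.4)·(2.4) + (-2.6)·(-2.6) + (-0.6)·(-0.6) + (-1.6)·(-1.6)) / 4 = 21.2/4 = 5.3
  Sample standard deviations s_i = √(s[i,i]):
  s(U) = √(8.8) = 2.9665
  s(V) = √(5.3) = 2.3022

Step 3 — r_{ij} = s_{ij} / (s_i · s_j):
  r[U,U] = 1 (diagonal).
  r[U,V] = 0.55 / (2.9665 · 2.3022) = 0.55 / 6.8293 = 0.0805
  r[V,V] = 1 (diagonal).

R is symmetric with unit diagonal. Assembling:

R = [[1, 0.0805],
 [0.0805, 1]]


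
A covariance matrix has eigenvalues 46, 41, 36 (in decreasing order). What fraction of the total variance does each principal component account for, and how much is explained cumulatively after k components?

Step 1 — total variance = trace(Sigma) = Σ λ_i = 46 + 41 + 36 = 123.

Step 2 — fraction explained by component i = λ_i / Σ λ:
  PC1: 46/123 = 0.374
  PC2: 41/123 = 0.3333
  PC3: 36/123 = 0.2927

Step 3 — cumulative fraction after k components = (λ_1 + ... + λ_k) / Σ λ:
  k = 1: 46/123 = 0.374
  k = 2: (46 + 41)/123 = 87/123 = 0.7073
  k = 3: (46 + 41 + 36)/123 = 123/123 = 1

Summary (fraction, with percent):

explained: PC1 0.374 (37.4%), PC2 0.3333 (33.33%), PC3 0.2927 (29.27%);  cumulative: 0.374, 0.7073, 1


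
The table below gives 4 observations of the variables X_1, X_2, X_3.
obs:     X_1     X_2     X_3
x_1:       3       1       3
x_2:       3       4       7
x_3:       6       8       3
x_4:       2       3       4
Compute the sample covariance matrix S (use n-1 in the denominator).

Step 1 — column means:
  mean(X_1) = (3 + 3 + 6 + 2) / 4 = 14/4 = 3.5
  mean(X_2) = (1 + 4 + 8 + 3) / 4 = 16/4 = 4
  mean(X_3) = (3 + 7 + 3 + 4) / 4 = 17/4 = 4.25

Step 2 — sample covariance S[i,j] = (1/(n-1)) · Σ_k (x_{k,i} - mean_i) · (x_{k,j} - mean_j), with n-1 = 3.
  S[X_1,X_1] = ((-0.5)·(-0.5) + (-0.5)·(-0.5) + (2.5)·(2.5) + (-1.5)·(-1.5)) / 3 = 9/3 = 3
  S[X_1,X_2] = ((-0.5)·(-3) + (-0.5)·(0) + (2.5)·(4) + (-1.5)·(-1)) / 3 = 13/3 = 4.3333
  S[X_1,X_3] = ((-0.5)·(-1.25) + (-0.5)·(2.75) + (2.5)·(-1.25) + (-1.5)·(-0.25)) / 3 = -3.5/3 = -1.1667
  S[X_2,X_2] = ((-3)·(-3) + (0)·(0) + (4)·(4) + (-1)·(-1)) / 3 = 26/3 = 8.6667
  S[X_2,X_3] = ((-3)·(-1.25) + (0)·(2.75) + (4)·(-1.25) + (-1)·(-0.25)) / 3 = -1/3 = -0.3333
  S[X_3,X_3] = ((-1.25)·(-1.25) + (2.75)·(2.75) + (-1.25)·(-1.25) + (-0.25)·(-0.25)) / 3 = 10.75/3 = 3.5833

S is symmetric (S[j,i] = S[i,j]). Assembling:

S = [[3, 4.3333, -1.1667],
 [4.3333, 8.6667, -0.3333],
 [-1.1667, -0.3333, 3.5833]]


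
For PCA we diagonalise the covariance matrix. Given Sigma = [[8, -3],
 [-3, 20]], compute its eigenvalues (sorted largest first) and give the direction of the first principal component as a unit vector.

Step 1 — characteristic polynomial of 2×2 Sigma:
  det(Sigma - λI) = λ² - trace · λ + det = 0.
  trace = 8 + 20 = 28, det = 8·20 - (-3)² = 151.
Step 2 — discriminant:
  Δ = trace² - 4·det = 784 - 604 = 180.
Step 3 — eigenvalues:
  λ = (trace ± √Δ)/2 = (28 ± 13.4164)/2,
  λ_1 = 20.7082,  λ_2 = 7.2918.

Step 4 — unit eigenvector for λ_1: solve (Sigma - λ_1 I)v = 0. First row:
  (8 - 20.7082)·v_x + (-3)·v_y = 0, i.e. (-12.7082)·v_x + (-3)·v_y = 0,
  so v ∝ (b, λ_1 - a) = (-3, 12.7082); multiply by -1 so the first entry is positive: u = (3, -12.7082).
  ||u|| = √((3)² + (-12.7082)²) = √(170.4984) ≈ 13.0575,
  v_1 = u/||u|| ≈ (0.2298, -0.9732) (||v_1|| = 1).

λ_1 = 20.7082,  λ_2 = 7.2918;  v_1 ≈ (0.2298, -0.9732)


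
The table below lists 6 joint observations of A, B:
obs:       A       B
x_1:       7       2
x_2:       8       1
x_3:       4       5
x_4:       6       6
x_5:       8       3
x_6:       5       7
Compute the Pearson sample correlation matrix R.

Step 1 — column means:
  mean(A) = (7 + 8 + 4 + 6 + 8 + 5) / 6 = 38/6 = 6.3333
  mean(B) = (2 + 1 + 5 + 6 + 3 + 7) / 6 = 24/6 = 4

Step 2 — sample variances and covariances s[i,j] = (1/(n-1)) · Σ_k (x_{k,i} - mean_i) · (x_{k,j} - mean_j), with n-1 = 5:
  s[A,A] = ((0.6667)·(0.6667) + (1.6667)·(1.6667) + (-2.3333)·(-2.3333) + (-0.3333)·(-0.3333) + (1.6667)·(1.6667) + (-1.3333)·(-1.3333)) / 5 = 13.3333/5 = 2.6667
  s[A,B] = ((0.6667)·(-2) + (1.6667)·(-3) + (-2.3333)·(1) + (-0.3333)·(2) + (1.6667)·(-1) + (-1.3333)·(3)) / 5 = -15/5 = -3
  s[B,B] = ((-2)·(-2) + (-3)·(-3) + (1)·(1) + (2)·(2) + (-1)·(-1) + (3)·(3)) / 5 = 28/5 = 5.6
  Sample standard deviations s_i = √(s[i,i]):
  s(A) = √(2.6667) = 1.633
  s(B) = √(5.6) = 2.3664

Step 3 — r_{ij} = s_{ij} / (s_i · s_j):
  r[A,A] = 1 (diagonal).
  r[A,B] = -3 / (1.633 · 2.3664) = -3 / 3.8644 = -0.7763
  r[B,B] = 1 (diagonal).

R is symmetric with unit diagonal. Assembling:

R = [[1, -0.7763],
 [-0.7763, 1]]


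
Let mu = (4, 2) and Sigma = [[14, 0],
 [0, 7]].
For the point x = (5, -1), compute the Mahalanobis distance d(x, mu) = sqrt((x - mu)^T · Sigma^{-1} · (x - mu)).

Step 1 — centre the observation: (x - mu) = (1, -3).

Step 2 — invert Sigma. det(Sigma) = 14·7 - (0)² = 98.
  Sigma^{-1} = (1/det) · [[d, -b], [-b, a]] = [[0.0714, 0],
 [0, 0.1429]].

Step 3 — form the quadratic (x - mu)^T · Sigma^{-1} · (x - mu):
  Sigma^{-1} · (x - mu) = (0.0714, -0.4286).
  (x - mu)^T · [Sigma^{-1} · (x - mu)] = (1)·(0.0714) + (-3)·(-0.4286) = 1.3571.

Step 4 — take square root: d = √(1.3571) ≈ 1.165.

d(x, mu) = √(1.3571) ≈ 1.165


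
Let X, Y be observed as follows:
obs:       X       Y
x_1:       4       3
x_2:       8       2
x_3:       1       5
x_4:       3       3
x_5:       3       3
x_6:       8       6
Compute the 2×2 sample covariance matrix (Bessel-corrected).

Step 1 — column means:
  mean(X) = (4 + 8 + 1 + 3 + 3 + 8) / 6 = 27/6 = 4.5
  mean(Y) = (3 + 2 + 5 + 3 + 3 + 6) / 6 = 22/6 = 3.6667

Step 2 — sample covariance S[i,j] = (1/(n-1)) · Σ_k (x_{k,i} - mean_i) · (x_{k,j} - mean_j), with n-1 = 5.
  S[X,X] = ((-0.5)·(-0.5) + (3.5)·(3.5) + (-3.5)·(-3.5) + (-1.5)·(-1.5) + (-1.5)·(-1.5) + (3.5)·(3.5)) / 5 = 41.5/5 = 8.3
  S[X,Y] = ((-0.5)·(-0.6667) + (3.5)·(-1.6667) + (-3.5)·(1.3333) + (-1.5)·(-0.6667) + (-1.5)·(-0.6667) + (3.5)·(2.3333)) / 5 = 0/5 = 0
  S[Y,Y] = ((-0.6667)·(-0.6667) + (-1.6667)·(-1.6667) + (1.3333)·(1.3333) + (-0.6667)·(-0.6667) + (-0.6667)·(-0.6667) + (2.3333)·(2.3333)) / 5 = 11.3333/5 = 2.2667

S is symmetric (S[j,i] = S[i,j]). Assembling:

S = [[8.3, 0],
 [0, 2.2667]]


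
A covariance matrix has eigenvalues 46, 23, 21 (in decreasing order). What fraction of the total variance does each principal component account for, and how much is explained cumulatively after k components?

Step 1 — total variance = trace(Sigma) = Σ λ_i = 46 + 23 + 21 = 90.

Step 2 — fraction explained by component i = λ_i / Σ λ:
  PC1: 46/90 = 0.5111
  PC2: 23/90 = 0.2556
  PC3: 21/90 = 0.2333

Step 3 — cumulative fraction after k components = (λ_1 + ... + λ_k) / Σ λ:
  k = 1: 46/90 = 0.5111
  k = 2: (46 + 23)/90 = 69/90 = 0.7667
  k = 3: (46 + 23 + 21)/90 = 90/90 = 1

Summary (fraction, with percent):

explained: PC1 0.5111 (51.11%), PC2 0.2556 (25.56%), PC3 0.2333 (23.33%);  cumulative: 0.5111, 0.7667, 1


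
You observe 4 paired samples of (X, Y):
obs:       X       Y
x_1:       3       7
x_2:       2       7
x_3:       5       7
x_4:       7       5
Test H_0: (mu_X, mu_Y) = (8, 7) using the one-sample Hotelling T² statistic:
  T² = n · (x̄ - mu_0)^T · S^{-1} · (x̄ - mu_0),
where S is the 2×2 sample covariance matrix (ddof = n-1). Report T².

Step 1 — sample mean vector:
  mean(X) = (3 + 2 + 5 + 7) / 4 = 17/4 = 4.25
  mean(Y) = (7 + 7 + 7 + 5) / 4 = 26/4 = 6.5
  x̄ = (4.25, 6.5),  deviation x̄ - mu_0 = (4.25, 6.5) - (8, 7) = (-3.75, -0.5).

Step 2 — sample covariance matrix, S[i,j] = (1/(n-1)) · Σ_k (x_{k,i} - mean_i) · (x_{k,j} - mean_j), divisor n-1 = 3:
  S[X,X] = ((-1.25)·(-1.25) + (-2.25)·(-2.25) + (0.75)·(0.75) + (2.75)·(2.75)) / 3 = 14.75/3 = 4.9167
  S[X,Y] = ((-1.25)·(0.5) + (-2.25)·(0.5) + (0.75)·(0.5) + (2.75)·(-1.5)) / 3 = -5.5/3 = -1.8333
  S[Y,Y] = ((0.5)·(0.5) + (0.5)·(0.5) + (0.5)·(0.5) + (-1.5)·(-1.5)) / 3 = 3/3 = 1
  S = [[4.9167, -1.8333],
 [-1.8333, 1]].

Step 3 — invert S. det(S) = 4.9167·1 - (-1.8333)² = 1.5556.
  S^{-1} = (1/det) · [[d, -b], [-b, a]] = [[0.6429, 1.1786],
 [1.1786, 3.1607]].

Step 4 — quadratic form (x̄ - mu_0)^T · S^{-1} · (x̄ - mu_0):
  S^{-1} · (x̄ - mu_0) = (-3, -6),
  (x̄ - mu_0)^T · [...] = (-3.75)·(-3) + (-0.5)·(-6) = 14.25.

Step 5 — scale by n: T² = 4 · 14.25 = 57.

T² ≈ 57


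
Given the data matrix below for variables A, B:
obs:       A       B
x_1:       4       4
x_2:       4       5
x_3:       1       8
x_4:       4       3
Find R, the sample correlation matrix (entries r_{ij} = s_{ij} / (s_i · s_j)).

Step 1 — column means:
  mean(A) = (4 + 4 + 1 + 4) / 4 = 13/4 = 3.25
  mean(B) = (4 + 5 + 8 + 3) / 4 = 20/4 = 5

Step 2 — sample variances and covariances s[i,j] = (1/(n-1)) · Σ_k (x_{k,i} - mean_i) · (x_{k,j} - mean_j), with n-1 = 3:
  s[A,A] = ((0.75)·(0.75) + (0.75)·(0.75) + (-2.25)·(-2.25) + (0.75)·(0.75)) / 3 = 6.75/3 = 2.25
  s[A,B] = ((0.75)·(-1) + (0.75)·(0) + (-2.25)·(3) + (0.75)·(-2)) / 3 = -9/3 = -3
  s[B,B] = ((-1)·(-1) + (0)·(0) + (3)·(3) + (-2)·(-2)) / 3 = 14/3 = 4.6667
  Sample standard deviations s_i = √(s[i,i]):
  s(A) = √(2.25) = 1.5
  s(B) = √(4.6667) = 2.1602

Step 3 — r_{ij} = s_{ij} / (s_i · s_j):
  r[A,A] = 1 (diagonal).
  r[A,B] = -3 / (1.5 · 2.1602) = -3 / 3.2404 = -0.9258
  r[B,B] = 1 (diagonal).

R is symmetric with unit diagonal. Assembling:

R = [[1, -0.9258],
 [-0.9258, 1]]


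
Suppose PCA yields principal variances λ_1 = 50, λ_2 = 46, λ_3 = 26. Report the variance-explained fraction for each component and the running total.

Step 1 — total variance = trace(Sigma) = Σ λ_i = 50 + 46 + 26 = 122.

Step 2 — fraction explained by component i = λ_i / Σ λ:
  PC1: 50/122 = 0.4098
  PC2: 46/122 = 0.377
  PC3: 26/122 = 0.2131

Step 3 — cumulative fraction after k components = (λ_1 + ... + λ_k) / Σ λ:
  k = 1: 50/122 = 0.4098
  k = 2: (50 + 46)/122 = 96/122 = 0.7869
  k = 3: (50 + 46 + 26)/122 = 122/122 = 1

Summary (fraction, with percent):

explained: PC1 0.4098 (40.98%), PC2 0.377 (37.7%), PC3 0.2131 (21.31%);  cumulative: 0.4098, 0.7869, 1


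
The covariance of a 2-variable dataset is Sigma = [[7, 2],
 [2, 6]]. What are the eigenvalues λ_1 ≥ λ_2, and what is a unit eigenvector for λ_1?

Step 1 — characteristic polynomial of 2×2 Sigma:
  det(Sigma - λI) = λ² - trace · λ + det = 0.
  trace = 7 + 6 = 13, det = 7·6 - (2)² = 38.
Step 2 — discriminant:
  Δ = trace² - 4·det = 169 - 152 = 17.
Step 3 — eigenvalues:
  λ = (trace ± √Δ)/2 = (13 ± 4.1231)/2,
  λ_1 = 8.5616,  λ_2 = 4.4384.

Step 4 — unit eigenvector for λ_1: solve (Sigma - λ_1 I)v = 0. First row:
  (7 - 8.5616)·v_x + (2)·v_y = 0, i.e. (-1.5616)·v_x + (2)·v_y = 0,
  so v ∝ (b, λ_1 - a) = (2, 1.5616) = u.
  ||u|| = √((2)² + (1.5616)²) = √(6.4384) ≈ 2.5374,
  v_1 = u/||u|| ≈ (0.7882, 0.6154) (||v_1|| = 1).

λ_1 = 8.5616,  λ_2 = 4.4384;  v_1 ≈ (0.7882, 0.6154)


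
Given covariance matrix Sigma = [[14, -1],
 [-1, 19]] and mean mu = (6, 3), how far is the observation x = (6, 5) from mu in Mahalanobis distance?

Step 1 — centre the observation: (x - mu) = (0, 2).

Step 2 — invert Sigma. det(Sigma) = 14·19 - (-1)² = 265.
  Sigma^{-1} = (1/det) · [[d, -b], [-b, a]] = [[0.0717, 0.0038],
 [0.0038, 0.0528]].

Step 3 — form the quadratic (x - mu)^T · Sigma^{-1} · (x - mu):
  Sigma^{-1} · (x - mu) = (0.0075, 0.1057).
  (x - mu)^T · [Sigma^{-1} · (x - mu)] = (0)·(0.0075) + (2)·(0.1057) = 0.2113.

Step 4 — take square root: d = √(0.2113) ≈ 0.4597.

d(x, mu) = √(0.2113) ≈ 0.4597


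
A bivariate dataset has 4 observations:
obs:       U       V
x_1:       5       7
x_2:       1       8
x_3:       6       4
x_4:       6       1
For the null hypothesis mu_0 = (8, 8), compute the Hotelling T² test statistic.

Step 1 — sample mean vector:
  mean(U) = (5 + 1 + 6 + 6) / 4 = 18/4 = 4.5
  mean(V) = (7 + 8 + 4 + 1) / 4 = 20/4 = 5
  x̄ = (4.5, 5),  deviation x̄ - mu_0 = (4.5, 5) - (8, 8) = (-3.5, -3).

Step 2 — sample covariance matrix, S[i,j] = (1/(n-1)) · Σ_k (x_{k,i} - mean_i) · (x_{k,j} - mean_j), divisor n-1 = 3:
  S[U,U] = ((0.5)·(0.5) + (-3.5)·(-3.5) + (1.5)·(1.5) + (1.5)·(1.5)) / 3 = 17/3 = 5.6667
  S[U,V] = ((0.5)·(2) + (-3.5)·(3) + (1.5)·(-1) + (1.5)·(-4)) / 3 = -17/3 = -5.6667
  S[V,V] = ((2)·(2) + (3)·(3) + (-1)·(-1) + (-4)·(-4)) / 3 = 30/3 = 10
  S = [[5.6667, -5.6667],
 [-5.6667, 10]].

Step 3 — invert S. det(S) = 5.6667·10 - (-5.6667)² = 24.5556.
  S^{-1} = (1/det) · [[d, -b], [-b, a]] = [[0.4072, 0.2308],
 [0.2308, 0.2308]].

Step 4 — quadratic form (x̄ - mu_0)^T · S^{-1} · (x̄ - mu_0):
  S^{-1} · (x̄ - mu_0) = (-2.1176, -1.5),
  (x̄ - mu_0)^T · [...] = (-3.5)·(-2.1176) + (-3)·(-1.5) = 11.9118.

Step 5 — scale by n: T² = 4 · 11.9118 = 47.6471.

T² ≈ 47.6471


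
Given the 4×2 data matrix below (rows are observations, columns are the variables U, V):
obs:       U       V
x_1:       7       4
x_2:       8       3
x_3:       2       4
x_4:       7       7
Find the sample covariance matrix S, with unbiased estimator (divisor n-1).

Step 1 — column means:
  mean(U) = (7 + 8 + 2 + 7) / 4 = 24/4 = 6
  mean(V) = (4 + 3 + 4 + 7) / 4 = 18/4 = 4.5

Step 2 — sample covariance S[i,j] = (1/(n-1)) · Σ_k (x_{k,i} - mean_i) · (x_{k,j} - mean_j), with n-1 = 3.
  S[U,U] = ((1)·(1) + (2)·(2) + (-4)·(-4) + (1)·(1)) / 3 = 22/3 = 7.3333
  S[U,V] = ((1)·(-0.5) + (2)·(-1.5) + (-4)·(-0.5) + (1)·(2.5)) / 3 = 1/3 = 0.3333
  S[V,V] = ((-0.5)·(-0.5) + (-1.5)·(-1.5) + (-0.5)·(-0.5) + (2.5)·(2.5)) / 3 = 9/3 = 3

S is symmetric (S[j,i] = S[i,j]). Assembling:

S = [[7.3333, 0.3333],
 [0.3333, 3]]


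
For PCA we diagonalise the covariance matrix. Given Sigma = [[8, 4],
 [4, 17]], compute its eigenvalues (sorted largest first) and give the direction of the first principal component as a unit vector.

Step 1 — characteristic polynomial of 2×2 Sigma:
  det(Sigma - λI) = λ² - trace · λ + det = 0.
  trace = 8 + 17 = 25, det = 8·17 - (4)² = 120.
Step 2 — discriminant:
  Δ = trace² - 4·det = 625 - 480 = 145.
Step 3 — eigenvalues:
  λ = (trace ± √Δ)/2 = (25 ± 12.0416)/2,
  λ_1 = 18.5208,  λ_2 = 6.4792.

Step 4 — unit eigenvector for λ_1: solve (Sigma - λ_1 I)v = 0. First row:
  (8 - 18.5208)·v_x + (4)·v_y = 0, i.e. (-10.5208)·v_x + (4)·v_y = 0,
  so v ∝ (b, λ_1 - a) = (4, 10.5208) = u.
  ||u|| = √((4)² + (10.5208)²) = √(126.6872) ≈ 11.2555,
  v_1 = u/||u|| ≈ (0.3554, 0.9347) (||v_1|| = 1).

λ_1 = 18.5208,  λ_2 = 6.4792;  v_1 ≈ (0.3554, 0.9347)


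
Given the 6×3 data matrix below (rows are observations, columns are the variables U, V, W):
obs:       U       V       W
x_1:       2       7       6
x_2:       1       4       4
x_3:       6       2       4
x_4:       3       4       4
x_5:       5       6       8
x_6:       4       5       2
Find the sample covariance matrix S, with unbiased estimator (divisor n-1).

Step 1 — column means:
  mean(U) = (2 + 1 + 6 + 3 + 5 + 4) / 6 = 21/6 = 3.5
  mean(V) = (7 + 4 + 2 + 4 + 6 + 5) / 6 = 28/6 = 4.6667
  mean(W) = (6 + 4 + 4 + 4 + 8 + 2) / 6 = 28/6 = 4.6667

Step 2 — sample covariance S[i,j] = (1/(n-1)) · Σ_k (x_{k,i} - mean_i) · (x_{k,j} - mean_j), with n-1 = 5.
  S[U,U] = ((-1.5)·(-1.5) + (-2.5)·(-2.5) + (2.5)·(2.5) + (-0.5)·(-0.5) + (1.5)·(1.5) + (0.5)·(0.5)) / 5 = 17.5/5 = 3.5
  S[U,V] = ((-1.5)·(2.3333) + (-2.5)·(-0.6667) + (2.5)·(-2.6667) + (-0.5)·(-0.6667) + (1.5)·(1.3333) + (0.5)·(0.3333)) / 5 = -6/5 = -1.2
  S[U,W] = ((-1.5)·(1.3333) + (-2.5)·(-0.6667) + (2.5)·(-0.6667) + (-0.5)·(-0.6667) + (1.5)·(3.3333) + (0.5)·(-2.6667)) / 5 = 2/5 = 0.4
  S[V,V] = ((2.3333)·(2.3333) + (-0.6667)·(-0.6667) + (-2.6667)·(-2.6667) + (-0.6667)·(-0.6667) + (1.3333)·(1.3333) + (0.3333)·(0.3333)) / 5 = 15.3333/5 = 3.0667
  S[V,W] = ((2.3333)·(1.3333) + (-0.6667)·(-0.6667) + (-2.6667)·(-0.6667) + (-0.6667)·(-0.6667) + (1.3333)·(3.3333) + (0.3333)·(-2.6667)) / 5 = 9.3333/5 = 1.8667
  S[W,W] = ((1.3333)·(1.3333) + (-0.6667)·(-0.6667) + (-0.6667)·(-0.6667) + (-0.6667)·(-0.6667) + (3.3333)·(3.3333) + (-2.6667)·(-2.6667)) / 5 = 21.3333/5 = 4.2667

S is symmetric (S[j,i] = S[i,j]). Assembling:

S = [[3.5, -1.2, 0.4],
 [-1.2, 3.0667, 1.8667],
 [0.4, 1.8667, 4.2667]]


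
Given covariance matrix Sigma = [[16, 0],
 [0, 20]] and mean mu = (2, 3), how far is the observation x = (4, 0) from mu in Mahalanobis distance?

Step 1 — centre the observation: (x - mu) = (2, -3).

Step 2 — invert Sigma. det(Sigma) = 16·20 - (0)² = 320.
  Sigma^{-1} = (1/det) · [[d, -b], [-b, a]] = [[0.0625, 0],
 [0, 0.05]].

Step 3 — form the quadratic (x - mu)^T · Sigma^{-1} · (x - mu):
  Sigma^{-1} · (x - mu) = (0.125, -0.15).
  (x - mu)^T · [Sigma^{-1} · (x - mu)] = (2)·(0.125) + (-3)·(-0.15) = 0.7.

Step 4 — take square root: d = √(0.7) ≈ 0.8367.

d(x, mu) = √(0.7) ≈ 0.8367


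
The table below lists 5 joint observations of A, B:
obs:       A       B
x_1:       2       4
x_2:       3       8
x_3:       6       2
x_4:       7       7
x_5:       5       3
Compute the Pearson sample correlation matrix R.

Step 1 — column means:
  mean(A) = (2 + 3 + 6 + 7 + 5) / 5 = 23/5 = 4.6
  mean(B) = (4 + 8 + 2 + 7 + 3) / 5 = 24/5 = 4.8

Step 2 — sample variances and covariances s[i,j] = (1/(n-1)) · Σ_k (x_{k,i} - mean_i) · (x_{k,j} - mean_j), with n-1 = 4:
  s[A,A] = ((-2.6)·(-2.6) + (-1.6)·(-1.6) + (1.4)·(1.4) + (2.4)·(2.4) + (0.4)·(0.4)) / 4 = 17.2/4 = 4.3
  s[A,B] = ((-2.6)·(-0.8) + (-1.6)·(3.2) + (1.4)·(-2.8) + (2.4)·(2.2) + (0.4)·(-1.8)) / 4 = -2.4/4 = -0.6
  s[B,B] = ((-0.8)·(-0.8) + (3.2)·(3.2) + (-2.8)·(-2.8) + (2.2)·(2.2) + (-1.8)·(-1.8)) / 4 = 26.8/4 = 6.7
  Sample standard deviations s_i = √(s[i,i]):
  s(A) = √(4.3) = 2.0736
  s(B) = √(6.7) = 2.5884

Step 3 — r_{ij} = s_{ij} / (s_i · s_j):
  r[A,A] = 1 (diagonal).
  r[A,B] = -0.6 / (2.0736 · 2.5884) = -0.6 / 5.3675 = -0.1118
  r[B,B] = 1 (diagonal).

R is symmetric with unit diagonal. Assembling:

R = [[1, -0.1118],
 [-0.1118, 1]]


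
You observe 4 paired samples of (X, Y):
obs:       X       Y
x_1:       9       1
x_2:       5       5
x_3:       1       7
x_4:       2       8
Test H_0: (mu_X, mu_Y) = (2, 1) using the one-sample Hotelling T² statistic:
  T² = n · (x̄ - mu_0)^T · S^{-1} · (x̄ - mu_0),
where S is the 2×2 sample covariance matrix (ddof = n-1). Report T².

Step 1 — sample mean vector:
  mean(X) = (9 + 5 + 1 + 2) / 4 = 17/4 = 4.25
  mean(Y) = (1 + 5 + 7 + 8) / 4 = 21/4 = 5.25
  x̄ = (4.25, 5.25),  deviation x̄ - mu_0 = (4.25, 5.25) - (2, 1) = (2.25, 4.25).

Step 2 — sample covariance matrix, S[i,j] = (1/(n-1)) · Σ_k (x_{k,i} - mean_i) · (x_{k,j} - mean_j), divisor n-1 = 3:
  S[X,X] = ((4.75)·(4.75) + (0.75)·(0.75) + (-3.25)·(-3.25) + (-2.25)·(-2.25)) / 3 = 38.75/3 = 12.9167
  S[X,Y] = ((4.75)·(-4.25) + (0.75)·(-0.25) + (-3.25)·(1.75) + (-2.25)·(2.75)) / 3 = -32.25/3 = -10.75
  S[Y,Y] = ((-4.25)·(-4.25) + (-0.25)·(-0.25) + (1.75)·(1.75) + (2.75)·(2.75)) / 3 = 28.75/3 = 9.5833
  S = [[12.9167, -10.75],
 [-10.75, 9.5833]].

Step 3 — invert S. det(S) = 12.9167·9.5833 - (-10.75)² = 8.2222.
  S^{-1} = (1/det) · [[d, -b], [-b, a]] = [[1.1655, 1.3074],
 [1.3074, 1.5709]].

Step 4 — quadratic form (x̄ - mu_0)^T · S^{-1} · (x̄ - mu_0):
  S^{-1} · (x̄ - mu_0) = (8.1791, 9.6182),
  (x̄ - mu_0)^T · [...] = (2.25)·(8.1791) + (4.25)·(9.6182) = 59.2804.

Step 5 — scale by n: T² = 4 · 59.2804 = 237.1216.

T² ≈ 237.1216


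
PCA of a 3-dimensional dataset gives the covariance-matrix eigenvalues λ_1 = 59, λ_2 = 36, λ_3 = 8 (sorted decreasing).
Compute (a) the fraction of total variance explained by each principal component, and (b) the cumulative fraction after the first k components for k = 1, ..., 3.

Step 1 — total variance = trace(Sigma) = Σ λ_i = 59 + 36 + 8 = 103.

Step 2 — fraction explained by component i = λ_i / Σ λ:
  PC1: 59/103 = 0.5728
  PC2: 36/103 = 0.3495
  PC3: 8/103 = 0.0777

Step 3 — cumulative fraction after k components = (λ_1 + ... + λ_k) / Σ λ:
  k = 1: 59/103 = 0.5728
  k = 2: (59 + 36)/103 = 95/103 = 0.9223
  k = 3: (59 + 36 + 8)/103 = 103/103 = 1

Summary (fraction, with percent):

explained: PC1 0.5728 (57.28%), PC2 0.3495 (34.95%), PC3 0.0777 (7.77%);  cumulative: 0.5728, 0.9223, 1


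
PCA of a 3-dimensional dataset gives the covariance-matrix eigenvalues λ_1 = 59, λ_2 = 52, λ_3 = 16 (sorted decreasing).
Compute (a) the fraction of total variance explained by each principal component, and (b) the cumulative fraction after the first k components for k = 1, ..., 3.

Step 1 — total variance = trace(Sigma) = Σ λ_i = 59 + 52 + 16 = 127.

Step 2 — fraction explained by component i = λ_i / Σ λ:
  PC1: 59/127 = 0.4646
  PC2: 52/127 = 0.4094
  PC3: 16/127 = 0.126

Step 3 — cumulative fraction after k components = (λ_1 + ... + λ_k) / Σ λ:
  k = 1: 59/127 = 0.4646
  k = 2: (59 + 52)/127 = 111/127 = 0.874
  k = 3: (59 + 52 + 16)/127 = 127/127 = 1

Summary (fraction, with percent):

explained: PC1 0.4646 (46.46%), PC2 0.4094 (40.94%), PC3 0.126 (12.6%);  cumulative: 0.4646, 0.874, 1


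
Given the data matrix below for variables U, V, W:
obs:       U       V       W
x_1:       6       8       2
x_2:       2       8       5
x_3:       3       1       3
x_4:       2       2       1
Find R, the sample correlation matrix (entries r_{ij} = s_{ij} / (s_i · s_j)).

Step 1 — column means:
  mean(U) = (6 + 2 + 3 + 2) / 4 = 13/4 = 3.25
  mean(V) = (8 + 8 + 1 + 2) / 4 = 19/4 = 4.75
  mean(W) = (2 + 5 + 3 + 1) / 4 = 11/4 = 2.75

Step 2 — sample variances and covariances s[i,j] = (1/(n-1)) · Σ_k (x_{k,i} - mean_i) · (x_{k,j} - mean_j), with n-1 = 3:
  s[U,U] = ((2.75)·(2.75) + (-1.25)·(-1.25) + (-0.25)·(-0.25) + (-1.25)·(-1.25)) / 3 = 10.75/3 = 3.5833
  s[U,V] = ((2.75)·(3.25) + (-1.25)·(3.25) + (-0.25)·(-3.75) + (-1.25)·(-2.75)) / 3 = 9.25/3 = 3.0833
  s[U,W] = ((2.75)·(-0.75) + (-1.25)·(2.25) + (-0.25)·(0.25) + (-1.25)·(-1.75)) / 3 = -2.75/3 = -0.9167
  s[V,V] = ((3.25)·(3.25) + (3.25)·(3.25) + (-3.75)·(-3.75) + (-2.75)·(-2.75)) / 3 = 42.75/3 = 14.25
  s[V,W] = ((3.25)·(-0.75) + (3.25)·(2.25) + (-3.75)·(0.25) + (-2.75)·(-1.75)) / 3 = 8.75/3 = 2.9167
  s[W,W] = ((-0.75)·(-0.75) + (2.25)·(2.25) + (0.25)·(0.25) + (-1.75)·(-1.75)) / 3 = 8.75/3 = 2.9167
  Sample standard deviations s_i = √(s[i,i]):
  s(U) = √(3.5833) = 1.893
  s(V) = √(14.25) = 3.7749
  s(W) = √(2.9167) = 1.7078

Step 3 — r_{ij} = s_{ij} / (s_i · s_j):
  r[U,U] = 1 (diagonal).
  r[U,V] = 3.0833 / (1.893 · 3.7749) = 3.0833 / 7.1458 = 0.4315
  r[U,W] = -0.9167 / (1.893 · 1.7078) = -0.9167 / 3.2329 = -0.2835
  r[V,V] = 1 (diagonal).
  r[V,W] = 2.9167 / (3.7749 · 1.7078) = 2.9167 / 6.4469 = 0.4524
  r[W,W] = 1 (diagonal).

R is symmetric with unit diagonal. Assembling:

R = [[1, 0.4315, -0.2835],
 [0.4315, 1, 0.4524],
 [-0.2835, 0.4524, 1]]


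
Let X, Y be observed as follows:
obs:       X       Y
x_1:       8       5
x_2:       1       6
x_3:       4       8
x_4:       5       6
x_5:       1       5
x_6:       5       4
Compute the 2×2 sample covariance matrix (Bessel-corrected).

Step 1 — column means:
  mean(X) = (8 + 1 + 4 + 5 + 1 + 5) / 6 = 24/6 = 4
  mean(Y) = (5 + 6 + 8 + 6 + 5 + 4) / 6 = 34/6 = 5.6667

Step 2 — sample covariance S[i,j] = (1/(n-1)) · Σ_k (x_{k,i} - mean_i) · (x_{k,j} - mean_j), with n-1 = 5.
  S[X,X] = ((4)·(4) + (-3)·(-3) + (0)·(0) + (1)·(1) + (-3)·(-3) + (1)·(1)) / 5 = 36/5 = 7.2
  S[X,Y] = ((4)·(-0.6667) + (-3)·(0.3333) + (0)·(2.3333) + (1)·(0.3333) + (-3)·(-0.6667) + (1)·(-1.6667)) / 5 = -3/5 = -0.6
  S[Y,Y] = ((-0.6667)·(-0.6667) + (0.3333)·(0.3333) + (2.3333)·(2.3333) + (0.3333)·(0.3333) + (-0.6667)·(-0.6667) + (-1.6667)·(-1.6667)) / 5 = 9.3333/5 = 1.8667

S is symmetric (S[j,i] = S[i,j]). Assembling:

S = [[7.2, -0.6],
 [-0.6, 1.8667]]


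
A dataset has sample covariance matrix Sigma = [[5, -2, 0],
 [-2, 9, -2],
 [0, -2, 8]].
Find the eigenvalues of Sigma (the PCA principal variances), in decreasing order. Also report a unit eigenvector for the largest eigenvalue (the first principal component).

Step 1 — characteristic polynomial p(λ) = det(λI - Sigma) = λ³ - tr·λ² + c_1·λ - det, where tr = trace, c_1 = sum of the principal 2×2 minors, det = det(Sigma):
  tr = 5 + 9 + 8 = 22,
  c_1 = (5·9 - (-2)²) + (5·8 - (0)²) + (9·8 - (-2)²) = 41 + 40 + 68 = 149,
  det = 5·(9·8 - (-2)²) - (-2)·((-2)·8 - (-2)·(0)) + (0)·((-2)·(-2) - 9·(0)) = 5·(68) - (-2)·(-16) + (0)·(4) = 308.
  So p(λ) = λ³ - 22λ² + 149λ - 308.
Step 2 — look for an integer root (rational root theorem: any rational root is an integer divisor of 308). Testing λ = 4:
  p(4) = 64 - 352 + 596 - 308 = 0  ✓
  Dividing out (λ - 4): p(λ) = (λ - 4)(λ² - 18λ + 77).
Step 3 — remaining eigenvalues from the quadratic λ² - 18λ + 77 = 0:
  Δ = 18² - 4·77 = 324 - 308 = 16,  λ = (18 ± √16)/2 = (18 ± 4)/2 = 11 or 7.
  Sorted: λ_1 = 11,  λ_2 = 7,  λ_3 = 4  (check: sum = 22 = tr ✓).

Step 4 — unit eigenvector for λ_1 = 11: v spans the null space of (Sigma - λ_1 I), whose rows are
  r_1 = (-6, -2, 0),  r_2 = (-2, -2, -2),  r_3 = (0, -2, -3).
  v is orthogonal to every row, so take v ∝ r_1 × r_2 = ((-2)·(-2) - (0)·(-2), (0)·(-2) - (-6)·(-2), (-6)·(-2) - (-2)·(-2)) = (4, -12, 8).
  Rescale (divide by 4): u = (1, -3, 2).
  ||u|| = √((1)² + (-3)² + (2)²) = √(14) ≈ 3.7417,  v_1 = u/||u|| ≈ (0.2673, -0.8018, 0.5345) (||v_1|| = 1).

λ_1 = 11,  λ_2 = 7,  λ_3 = 4;  v_1 ≈ (0.2673, -0.8018, 0.5345)


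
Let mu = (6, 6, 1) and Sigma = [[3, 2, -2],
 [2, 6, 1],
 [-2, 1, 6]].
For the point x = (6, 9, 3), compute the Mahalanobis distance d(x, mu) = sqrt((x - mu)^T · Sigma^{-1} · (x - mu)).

Step 1 — centre the observation: (x - mu) = (0, 3, 2).

Step 2 — invert Sigma (cofactor / det for 3×3, or solve directly):
  Sigma^{-1} = [[0.7143, -0.2857, 0.2857],
 [-0.2857, 0.2857, -0.1429],
 [0.2857, -0.1429, 0.2857]].

Step 3 — form the quadratic (x - mu)^T · Sigma^{-1} · (x - mu):
  Sigma^{-1} · (x - mu) = (-0.2857, 0.5714, 0.1429).
  (x - mu)^T · [Sigma^{-1} · (x - mu)] = (0)·(-0.2857) + (3)·(0.5714) + (2)·(0.1429) = 2.

Step 4 — take square root: d = √(2) ≈ 1.4142.

d(x, mu) = √(2) ≈ 1.4142


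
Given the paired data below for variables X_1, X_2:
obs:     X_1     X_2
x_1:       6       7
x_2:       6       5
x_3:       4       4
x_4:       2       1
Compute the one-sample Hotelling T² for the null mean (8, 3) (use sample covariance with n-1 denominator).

Step 1 — sample mean vector:
  mean(X_1) = (6 + 6 + 4 + 2) / 4 = 18/4 = 4.5
  mean(X_2) = (7 + 5 + 4 + 1) / 4 = 17/4 = 4.25
  x̄ = (4.5, 4.25),  deviation x̄ - mu_0 = (4.5, 4.25) - (8, 3) = (-3.5, 1.25).

Step 2 — sample covariance matrix, S[i,j] = (1/(n-1)) · Σ_k (x_{k,i} - mean_i) · (x_{k,j} - mean_j), divisor n-1 = 3:
  S[X_1,X_1] = ((1.5)·(1.5) + (1.5)·(1.5) + (-0.5)·(-0.5) + (-2.5)·(-2.5)) / 3 = 11/3 = 3.6667
  S[X_1,X_2] = ((1.5)·(2.75) + (1.5)·(0.75) + (-0.5)·(-0.25) + (-2.5)·(-3.25)) / 3 = 13.5/3 = 4.5
  S[X_2,X_2] = ((2.75)·(2.75) + (0.75)·(0.75) + (-0.25)·(-0.25) + (-3.25)·(-3.25)) / 3 = 18.75/3 = 6.25
  S = [[3.6667, 4.5],
 [4.5, 6.25]].

Step 3 — invert S. det(S) = 3.6667·6.25 - (4.5)² = 2.6667.
  S^{-1} = (1/det) · [[d, -b], [-b, a]] = [[2.3438, -1.6875],
 [-1.6875, 1.375]].

Step 4 — quadratic form (x̄ - mu_0)^T · S^{-1} · (x̄ - mu_0):
  S^{-1} · (x̄ - mu_0) = (-10.3125, 7.625),
  (x̄ - mu_0)^T · [...] = (-3.5)·(-10.3125) + (1.25)·(7.625) = 45.625.

Step 5 — scale by n: T² = 4 · 45.625 = 182.5.

T² ≈ 182.5


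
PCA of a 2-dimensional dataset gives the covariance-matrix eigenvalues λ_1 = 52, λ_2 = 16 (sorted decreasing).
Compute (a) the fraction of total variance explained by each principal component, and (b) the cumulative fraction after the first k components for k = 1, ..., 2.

Step 1 — total variance = trace(Sigma) = Σ λ_i = 52 + 16 = 68.

Step 2 — fraction explained by component i = λ_i / Σ λ:
  PC1: 52/68 = 0.7647
  PC2: 16/68 = 0.2353

Step 3 — cumulative fraction after k components = (λ_1 + ... + λ_k) / Σ λ:
  k = 1: 52/68 = 0.7647
  k = 2: (52 + 16)/68 = 68/68 = 1

Summary (fraction, with percent):

explained: PC1 0.7647 (76.47%), PC2 0.2353 (23.53%);  cumulative: 0.7647, 1


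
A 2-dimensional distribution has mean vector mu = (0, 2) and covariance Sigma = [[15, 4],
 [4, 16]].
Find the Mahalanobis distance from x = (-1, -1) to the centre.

Step 1 — centre the observation: (x - mu) = (-1, -3).

Step 2 — invert Sigma. det(Sigma) = 15·16 - (4)² = 224.
  Sigma^{-1} = (1/det) · [[d, -b], [-b, a]] = [[0.0714, -0.0179],
 [-0.0179, 0.067]].

Step 3 — form the quadratic (x - mu)^T · Sigma^{-1} · (x - mu):
  Sigma^{-1} · (x - mu) = (-0.0179, -0.183).
  (x - mu)^T · [Sigma^{-1} · (x - mu)] = (-1)·(-0.0179) + (-3)·(-0.183) = 0.567.

Step 4 — take square root: d = √(0.567) ≈ 0.753.

d(x, mu) = √(0.567) ≈ 0.753


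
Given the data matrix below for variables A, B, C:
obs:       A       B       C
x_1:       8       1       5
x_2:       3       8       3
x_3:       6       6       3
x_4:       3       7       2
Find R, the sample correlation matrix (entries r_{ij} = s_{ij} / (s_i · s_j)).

Step 1 — column means:
  mean(A) = (8 + 3 + 6 + 3) / 4 = 20/4 = 5
  mean(B) = (1 + 8 + 6 + 7) / 4 = 22/4 = 5.5
  mean(C) = (5 + 3 + 3 + 2) / 4 = 13/4 = 3.25

Step 2 — sample variances and covariances s[i,j] = (1/(n-1)) · Σ_k (x_{k,i} - mean_i) · (x_{k,j} - mean_j), with n-1 = 3:
  s[A,A] = ((3)·(3) + (-2)·(-2) + (1)·(1) + (-2)·(-2)) / 3 = 18/3 = 6
  s[A,B] = ((3)·(-4.5) + (-2)·(2.5) + (1)·(0.5) + (-2)·(1.5)) / 3 = -21/3 = -7
  s[A,C] = ((3)·(1.75) + (-2)·(-0.25) + (1)·(-0.25) + (-2)·(-1.25)) / 3 = 8/3 = 2.6667
  s[B,B] = ((-4.5)·(-4.5) + (2.5)·(2.5) + (0.5)·(0.5) + (1.5)·(1.5)) / 3 = 29/3 = 9.6667
  s[B,C] = ((-4.5)·(1.75) + (2.5)·(-0.25) + (0.5)·(-0.25) + (1.5)·(-1.25)) / 3 = -10.5/3 = -3.5
  s[C,C] = ((1.75)·(1.75) + (-0.25)·(-0.25) + (-0.25)·(-0.25) + (-1.25)·(-1.25)) / 3 = 4.75/3 = 1.5833
  Sample standard deviations s_i = √(s[i,i]):
  s(A) = √(6) = 2.4495
  s(B) = √(9.6667) = 3.1091
  s(C) = √(1.5833) = 1.2583

Step 3 — r_{ij} = s_{ij} / (s_i · s_j):
  r[A,A] = 1 (diagonal).
  r[A,B] = -7 / (2.4495 · 3.1091) = -7 / 7.6158 = -0.9191
  r[A,C] = 2.6667 / (2.4495 · 1.2583) = 2.6667 / 3.0822 = 0.8652
  r[B,B] = 1 (diagonal).
  r[B,C] = -3.5 / (3.1091 · 1.2583) = -3.5 / 3.9122 = -0.8946
  r[C,C] = 1 (diagonal).

R is symmetric with unit diagonal. Assembling:

R = [[1, -0.9191, 0.8652],
 [-0.9191, 1, -0.8946],
 [0.8652, -0.8946, 1]]


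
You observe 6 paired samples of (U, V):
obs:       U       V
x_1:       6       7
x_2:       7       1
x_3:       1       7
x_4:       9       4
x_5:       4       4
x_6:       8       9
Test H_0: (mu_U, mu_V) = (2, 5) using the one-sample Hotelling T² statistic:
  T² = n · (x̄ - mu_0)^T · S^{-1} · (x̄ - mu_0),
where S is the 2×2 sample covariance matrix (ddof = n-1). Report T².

Step 1 — sample mean vector:
  mean(U) = (6 + 7 + 1 + 9 + 4 + 8) / 6 = 35/6 = 5.8333
  mean(V) = (7 + 1 + 7 + 4 + 4 + 9) / 6 = 32/6 = 5.3333
  x̄ = (5.8333, 5.3333),  deviation x̄ - mu_0 = (5.8333, 5.3333) - (2, 5) = (3.8333, 0.3333).

Step 2 — sample covariance matrix, S[i,j] = (1/(n-1)) · Σ_k (x_{k,i} - mean_i) · (x_{k,j} - mean_j), divisor n-1 = 5:
  S[U,U] = ((0.1667)·(0.1667) + (1.1667)·(1.1667) + (-4.8333)·(-4.8333) + (3.1667)·(3.1667) + (-1.8333)·(-1.8333) + (2.1667)·(2.1667)) / 5 = 42.8333/5 = 8.5667
  S[U,V] = ((0.1667)·(1.6667) + (1.1667)·(-4.3333) + (-4.8333)·(1.6667) + (3.1667)·(-1.3333) + (-1.8333)·(-1.3333) + (2.1667)·(3.6667)) / 5 = -6.6667/5 = -1.3333
  S[V,V] = ((1.6667)·(1.6667) + (-4.3333)·(-4.3333) + (1.6667)·(1.6667) + (-1.3333)·(-1.3333) + (-1.3333)·(-1.3333) + (3.6667)·(3.6667)) / 5 = 41.3333/5 = 8.2667
  S = [[8.5667, -1.3333],
 [-1.3333, 8.2667]].

Step 3 — invert S. det(S) = 8.5667·8.2667 - (-1.3333)² = 69.04.
  S^{-1} = (1/det) · [[d, -b], [-b, a]] = [[0.1197, 0.0193],
 [0.0193, 0.1241]].

Step 4 — quadratic form (x̄ - mu_0)^T · S^{-1} · (x̄ - mu_0):
  S^{-1} · (x̄ - mu_0) = (0.4654, 0.1154),
  (x̄ - mu_0)^T · [...] = (3.8333)·(0.4654) + (0.3333)·(0.1154) = 1.8226.

Step 5 — scale by n: T² = 6 · 1.8226 = 10.9357.

T² ≈ 10.9357


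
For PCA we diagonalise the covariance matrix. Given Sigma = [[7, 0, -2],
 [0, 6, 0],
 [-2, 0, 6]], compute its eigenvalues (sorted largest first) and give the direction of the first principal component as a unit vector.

Step 1 — characteristic polynomial p(λ) = det(λI - Sigma) = λ³ - tr·λ² + c_1·λ - det, where tr = trace, c_1 = sum of the principal 2×2 minors, det = det(Sigma):
  tr = 7 + 6 + 6 = 19,
  c_1 = (7·6 - (0)²) + (7·6 - (-2)²) + (6·6 - (0)²) = 42 + 38 + 36 = 116,
  det = 7·(6·6 - (0)²) - (0)·((0)·6 - (0)·(-2)) + (-2)·((0)·(0) - 6·(-2)) = 7·(36) - (0)·(0) + (-2)·(12) = 228.
  So p(λ) = λ³ - 19λ² + 116λ - 228.
Step 2 — look for an integer root (rational root theorem: any rational root is an integer divisor of 228). Testing λ = 6:
  p(6) = 216 - 684 + 696 - 228 = 0  ✓
  Dividing out (λ - 6): p(λ) = (λ - 6)(λ² - 13λ + 38).
Step 3 — remaining eigenvalues from the quadratic λ² - 13λ + 38 = 0:
  Δ = 13² - 4·38 = 169 - 152 = 17,  λ = (13 ± √17)/2 = (13 ± 4.1231)/2 ≈ 8.5616 or 4.4384.
  Sorted: λ_1 = 8.5616,  λ_2 = 6,  λ_3 = 4.4384  (check: sum = 19 = tr ✓).

Step 4 — unit eigenvector for λ_1 ≈ 8.5616: v spans the null space of (Sigma - λ_1 I), whose rows are
  r_1 = (-1.5616, 0, -2),  r_2 = (0, -2.5616, 0),  r_3 = (-2, 0, -2.5616).
  v is orthogonal to every row, so take v ∝ r_1 × r_2 = ((0)·(0) - (-2)·(-2.5616), (-2)·(0) - (-1.5616)·(0), (-1.5616)·(-2.5616) - (0)·(0)) ≈ (-5.1231, 0, 4).
  Rescale (multiply by -1 so the first nonzero entry is positive): u = (5.1231, 0, -4).
  ||u|| = √((5.1231)² + (0)² + (-4)²) = √(42.2462) ≈ 6.4997,  v_1 = u/||u|| ≈ (0.7882, 0, -0.6154) (||v_1|| = 1).

λ_1 = 8.5616,  λ_2 = 6,  λ_3 = 4.4384;  v_1 ≈ (0.7882, 0, -0.6154)


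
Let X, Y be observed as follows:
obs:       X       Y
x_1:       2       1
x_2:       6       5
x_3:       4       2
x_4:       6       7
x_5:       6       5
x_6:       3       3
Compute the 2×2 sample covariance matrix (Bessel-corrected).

Step 1 — column means:
  mean(X) = (2 + 6 + 4 + 6 + 6 + 3) / 6 = 27/6 = 4.5
  mean(Y) = (1 + 5 + 2 + 7 + 5 + 3) / 6 = 23/6 = 3.8333

Step 2 — sample covariance S[i,j] = (1/(n-1)) · Σ_k (x_{k,i} - mean_i) · (x_{k,j} - mean_j), with n-1 = 5.
  S[X,X] = ((-2.5)·(-2.5) + (1.5)·(1.5) + (-0.5)·(-0.5) + (1.5)·(1.5) + (1.5)·(1.5) + (-1.5)·(-1.5)) / 5 = 15.5/5 = 3.1
  S[X,Y] = ((-2.5)·(-2.8333) + (1.5)·(1.1667) + (-0.5)·(-1.8333) + (1.5)·(3.1667) + (1.5)·(1.1667) + (-1.5)·(-0.8333)) / 5 = 17.5/5 = 3.5
  S[Y,Y] = ((-2.8333)·(-2.8333) + (1.1667)·(1.1667) + (-1.8333)·(-1.8333) + (3.1667)·(3.1667) + (1.1667)·(1.1667) + (-0.8333)·(-0.8333)) / 5 = 24.8333/5 = 4.9667

S is symmetric (S[j,i] = S[i,j]). Assembling:

S = [[3.1, 3.5],
 [3.5, 4.9667]]


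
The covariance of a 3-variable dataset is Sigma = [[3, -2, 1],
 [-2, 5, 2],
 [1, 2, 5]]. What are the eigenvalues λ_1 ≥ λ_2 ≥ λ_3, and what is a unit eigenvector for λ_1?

Step 1 — characteristic polynomial p(λ) = det(λI - Sigma) = λ³ - tr·λ² + c_1·λ - det, where tr = trace, c_1 = sum of the principal 2×2 minors, det = det(Sigma):
  tr = 3 + 5 + 5 = 13,
  c_1 = (3·5 - (-2)²) + (3·5 - (1)²) + (5·5 - (2)²) = 11 + 14 + 21 = 46,
  det = 3·(5·5 - (2)²) - (-2)·((-2)·5 - (2)·(1)) + (1)·((-2)·(2) - 5·(1)) = 3·(21) - (-2)·(-12) + (1)·(-9) = 30.
  So p(λ) = λ³ - 13λ² + 46λ - 30.
Step 2 — look for an integer root (rational root theorem: any rational root is an integer divisor of 30). Testing λ = 5:
  p(5) = 125 - 325 + 230 - 30 = 0  ✓
  Dividing out (λ - 5): p(λ) = (λ - 5)(λ² - 8λ + 6).
Step 3 — remaining eigenvalues from the quadratic λ² - 8λ + 6 = 0:
  Δ = 8² - 4·6 = 64 - 24 = 40,  λ = (8 ± √40)/2 = (8 ± 6.3246)/2 ≈ 7.1623 or 0.8377.
  Sorted: λ_1 = 7.1623,  λ_2 = 5,  λ_3 = 0.8377  (check: sum = 13 = tr ✓).

Step 4 — unit eigenvector for λ_1 ≈ 7.1623: v spans the null space of (Sigma - λ_1 I), whose rows are
  r_1 = (-4.1623, -2, 1),  r_2 = (-2, -2.1623, 2),  r_3 = (1, 2, -2.1623).
  v is orthogonal to every row, so take v ∝ r_1 × r_2 = ((-2)·(2) - (1)·(-2.1623), (1)·(-2) - (-4.1623)·(2), (-4.1623)·(-2.1623) - (-2)·(-2)) ≈ (-1.8377, 6.3246, 5).
  Rescale (multiply by -1 so the first nonzero entry is positive): u = (1.8377, -6.3246, -5).
  ||u|| = √((1.8377)² + (-6.3246)² + (-5)²) = √(68.3772) ≈ 8.2691,  v_1 = u/||u|| ≈ (0.2222, -0.7648, -0.6047) (||v_1|| = 1).

λ_1 = 7.1623,  λ_2 = 5,  λ_3 = 0.8377;  v_1 ≈ (0.2222, -0.7648, -0.6047)


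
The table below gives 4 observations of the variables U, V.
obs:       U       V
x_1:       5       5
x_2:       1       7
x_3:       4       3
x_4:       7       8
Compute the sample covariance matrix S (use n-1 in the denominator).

Step 1 — column means:
  mean(U) = (5 + 1 + 4 + 7) / 4 = 17/4 = 4.25
  mean(V) = (5 + 7 + 3 + 8) / 4 = 23/4 = 5.75

Step 2 — sample covariance S[i,j] = (1/(n-1)) · Σ_k (x_{k,i} - mean_i) · (x_{k,j} - mean_j), with n-1 = 3.
  S[U,U] = ((0.75)·(0.75) + (-3.25)·(-3.25) + (-0.25)·(-0.25) + (2.75)·(2.75)) / 3 = 18.75/3 = 6.25
  S[U,V] = ((0.75)·(-0.75) + (-3.25)·(1.25) + (-0.25)·(-2.75) + (2.75)·(2.25)) / 3 = 2.25/3 = 0.75
  S[V,V] = ((-0.75)·(-0.75) + (1.25)·(1.25) + (-2.75)·(-2.75) + (2.25)·(2.25)) / 3 = 14.75/3 = 4.9167

S is symmetric (S[j,i] = S[i,j]). Assembling:

S = [[6.25, 0.75],
 [0.75, 4.9167]]


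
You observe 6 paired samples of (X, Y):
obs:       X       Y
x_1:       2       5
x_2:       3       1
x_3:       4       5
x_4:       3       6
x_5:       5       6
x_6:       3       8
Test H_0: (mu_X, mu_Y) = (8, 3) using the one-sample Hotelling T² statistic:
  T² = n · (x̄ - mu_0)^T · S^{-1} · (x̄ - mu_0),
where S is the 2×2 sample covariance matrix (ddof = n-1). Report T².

Step 1 — sample mean vector:
  mean(X) = (2 + 3 + 4 + 3 + 5 + 3) / 6 = 20/6 = 3.3333
  mean(Y) = (5 + 1 + 5 + 6 + 6 + 8) / 6 = 31/6 = 5.1667
  x̄ = (3.3333, 5.1667),  deviation x̄ - mu_0 = (3.3333, 5.1667) - (8, 3) = (-4.6667, 2.1667).

Step 2 — sample covariance matrix, S[i,j] = (1/(n-1)) · Σ_k (x_{k,i} - mean_i) · (x_{k,j} - mean_j), divisor n-1 = 5:
  S[X,X] = ((-1.3333)·(-1.3333) + (-0.3333)·(-0.3333) + (0.6667)·(0.6667) + (-0.3333)·(-0.3333) + (1.6667)·(1.6667) + (-0.3333)·(-0.3333)) / 5 = 5.3333/5 = 1.0667
  S[X,Y] = ((-1.3333)·(-0.1667) + (-0.3333)·(-4.1667) + (0.6667)·(-0.1667) + (-0.3333)·(0.8333) + (1.6667)·(0.8333) + (-0.3333)·(2.8333)) / 5 = 1.6667/5 = 0.3333
  S[Y,Y] = ((-0.1667)·(-0.1667) + (-4.1667)·(-4.1667) + (-0.1667)·(-0.1667) + (0.8333)·(0.8333) + (0.8333)·(0.8333) + (2.8333)·(2.8333)) / 5 = 26.8333/5 = 5.3667
  S = [[1.0667, 0.3333],
 [0.3333, 5.3667]].

Step 3 — invert S. det(S) = 1.0667·5.3667 - (0.3333)² = 5.6133.
  S^{-1} = (1/det) · [[d, -b], [-b, a]] = [[0.9561, -0.0594],
 [-0.0594, 0.19]].

Step 4 — quadratic form (x̄ - mu_0)^T · S^{-1} · (x̄ - mu_0):
  S^{-1} · (x̄ - mu_0) = (-4.5903, 0.6888),
  (x̄ - mu_0)^T · [...] = (-4.6667)·(-4.5903) + (2.1667)·(0.6888) = 22.9137.

Step 5 — scale by n: T² = 6 · 22.9137 = 137.4822.

T² ≈ 137.4822
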